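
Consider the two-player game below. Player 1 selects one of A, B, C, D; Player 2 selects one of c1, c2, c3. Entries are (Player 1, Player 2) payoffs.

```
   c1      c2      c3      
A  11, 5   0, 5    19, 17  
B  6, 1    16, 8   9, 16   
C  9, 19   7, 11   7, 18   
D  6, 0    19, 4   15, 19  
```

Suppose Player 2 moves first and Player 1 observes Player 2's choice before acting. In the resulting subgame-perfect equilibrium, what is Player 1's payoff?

19

Player 1 best-responds to each possible Player 2 move:
- c1: Player 1 compares 11, 6, 9, 6 and picks A; Player 2 would get 5.
- c2: Player 1 compares 0, 16, 7, 19 and picks D; Player 2 would get 4.
- c3: Player 1 compares 19, 9, 7, 15 and picks A; Player 2 would get 17.
Among 5, 4, 17, the best is 17 at c3. Subgame-perfect outcome: (A, c3) with payoffs (19, 17).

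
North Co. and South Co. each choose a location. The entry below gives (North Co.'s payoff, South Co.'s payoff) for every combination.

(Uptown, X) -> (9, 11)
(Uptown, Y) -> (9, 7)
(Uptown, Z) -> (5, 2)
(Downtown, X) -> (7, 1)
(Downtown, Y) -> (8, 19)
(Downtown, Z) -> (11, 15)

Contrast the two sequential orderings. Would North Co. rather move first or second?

second

If North Co. leads: South Co.'s best replies are Uptown→X, Downtown→Y; North Co.'s induced payoffs 9, 8; outcome (Uptown, X), payoffs (9, 11).
If South Co. leads: North Co.'s best replies are X→Uptown, Y→Uptown, Z→Downtown; South Co.'s induced payoffs 11, 7, 15; outcome (Downtown, Z), payoffs (11, 15).
North Co. gets 9 moving first and 11 moving second, so North Co. prefers to move second.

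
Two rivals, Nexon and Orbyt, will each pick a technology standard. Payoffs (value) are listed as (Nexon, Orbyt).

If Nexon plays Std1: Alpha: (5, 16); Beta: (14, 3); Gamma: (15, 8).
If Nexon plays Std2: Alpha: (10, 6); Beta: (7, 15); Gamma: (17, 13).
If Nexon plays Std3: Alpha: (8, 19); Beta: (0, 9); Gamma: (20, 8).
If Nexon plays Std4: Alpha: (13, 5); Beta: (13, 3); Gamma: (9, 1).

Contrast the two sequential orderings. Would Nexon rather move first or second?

If Nexon leads: Orbyt's best replies are Std1→Alpha, Std2→Beta, Std3→Alpha, Std4→Alpha; Nexon's induced payoffs 5, 7, 8, 13; outcome (Std4, Alpha), payoffs (13, 5).
If Orbyt leads: Nexon's best replies are Alpha→Std4, Beta→Std1, Gamma→Std3; Orbyt's induced payoffs 5, 3, 8; outcome (Std3, Gamma), payoffs (20, 8).
Nexon gets 13 moving first and 20 moving second, so Nexon prefers to move second.

second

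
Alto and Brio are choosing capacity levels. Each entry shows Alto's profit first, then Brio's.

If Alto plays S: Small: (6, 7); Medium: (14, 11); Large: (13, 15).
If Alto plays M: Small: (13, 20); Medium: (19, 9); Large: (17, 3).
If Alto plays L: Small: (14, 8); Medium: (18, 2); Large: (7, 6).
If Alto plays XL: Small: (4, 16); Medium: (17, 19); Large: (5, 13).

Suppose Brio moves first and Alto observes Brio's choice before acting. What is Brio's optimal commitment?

Medium

Work backward from Alto's decision.
- Small: Alto compares 6, 13, 14, 4 and picks L; Brio would get 8.
- Medium: Alto compares 14, 19, 18, 17 and picks M; Brio would get 9.
- Large: Alto compares 13, 17, 7, 5 and picks M; Brio would get 3.
Brio's induced payoffs are 8, 9, 3, so Brio commits to Medium. Subgame-perfect outcome: (M, Medium) with payoffs (19, 9).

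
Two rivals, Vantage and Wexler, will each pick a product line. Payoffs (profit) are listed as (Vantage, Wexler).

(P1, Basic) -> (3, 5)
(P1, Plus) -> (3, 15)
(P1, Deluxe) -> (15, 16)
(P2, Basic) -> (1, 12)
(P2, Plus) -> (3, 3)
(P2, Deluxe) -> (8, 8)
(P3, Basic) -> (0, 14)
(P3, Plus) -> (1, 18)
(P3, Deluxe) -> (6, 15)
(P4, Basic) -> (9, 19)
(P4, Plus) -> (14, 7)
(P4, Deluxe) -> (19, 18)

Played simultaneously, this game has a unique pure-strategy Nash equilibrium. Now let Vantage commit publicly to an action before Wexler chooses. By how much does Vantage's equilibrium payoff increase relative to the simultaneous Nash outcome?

6

Backward induction with Vantage moving first.
- P1: Wexler compares 5, 15, 16 and picks Deluxe; Vantage would get 15.
- P2: Wexler compares 12, 3, 8 and picks Basic; Vantage would get 1.
- P3: Wexler compares 14, 18, 15 and picks Plus; Vantage would get 1.
- P4: Wexler compares 19, 7, 18 and picks Basic; Vantage would get 9.
Vantage's induced payoffs are 15, 1, 1, 9, so Vantage commits to P1. Subgame-perfect outcome: (P1, Deluxe) with payoffs (15, 16).
Under simultaneous play:
Vantage's best replies: Basic→P4; Plus→P4; Deluxe→P4.
Wexler's best replies: P1→Deluxe; P2→Basic; P3→Plus; P4→Basic.
The unique mutual best reply is (P4, Basic), giving (9, 19).
Vantage's commitment gain: 15 − 9 = 6.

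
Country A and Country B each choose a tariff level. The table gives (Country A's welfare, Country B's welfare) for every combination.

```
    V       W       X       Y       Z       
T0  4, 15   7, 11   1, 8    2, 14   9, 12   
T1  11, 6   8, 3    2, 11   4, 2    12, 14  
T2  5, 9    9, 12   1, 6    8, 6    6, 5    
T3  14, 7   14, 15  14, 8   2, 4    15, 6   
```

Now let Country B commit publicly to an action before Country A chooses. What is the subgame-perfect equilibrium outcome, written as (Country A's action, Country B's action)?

(T3, W)

Backward induction with Country B moving first.
- V → Country A plays T3 (best of 4, 11, 5, 14); Country B gets 7.
- W → Country A plays T3 (best of 7, 8, 9, 14); Country B gets 15.
- X → Country A plays T3 (best of 1, 2, 1, 14); Country B gets 8.
- Y → Country A plays T2 (best of 2, 4, 8, 2); Country B gets 6.
- Z → Country A plays T3 (best of 9, 12, 6, 15); Country B gets 6.
Among 7, 15, 8, 6, 6, the best is 15 at W. Subgame-perfect outcome: (T3, W) with payoffs (14, 15).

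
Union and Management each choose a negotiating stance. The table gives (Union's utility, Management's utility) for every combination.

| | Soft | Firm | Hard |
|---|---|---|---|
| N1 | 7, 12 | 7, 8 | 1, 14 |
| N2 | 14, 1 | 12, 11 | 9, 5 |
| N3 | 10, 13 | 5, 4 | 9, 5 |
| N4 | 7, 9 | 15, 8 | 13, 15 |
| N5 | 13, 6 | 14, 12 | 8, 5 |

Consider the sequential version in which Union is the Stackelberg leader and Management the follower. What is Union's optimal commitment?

N5

Backward induction with Union moving first.
- N1 → Management plays Hard (best of 12, 8, 14); Union gets 1.
- N2 → Management plays Firm (best of 1, 11, 5); Union gets 12.
- N3 → Management plays Soft (best of 13, 4, 5); Union gets 10.
- N4 → Management plays Hard (best of 9, 8, 15); Union gets 13.
- N5 → Management plays Firm (best of 6, 12, 5); Union gets 14.
Union's induced payoffs are 1, 12, 10, 13, 14, so Union commits to N5. Subgame-perfect outcome: (N5, Firm) with payoffs (14, 12).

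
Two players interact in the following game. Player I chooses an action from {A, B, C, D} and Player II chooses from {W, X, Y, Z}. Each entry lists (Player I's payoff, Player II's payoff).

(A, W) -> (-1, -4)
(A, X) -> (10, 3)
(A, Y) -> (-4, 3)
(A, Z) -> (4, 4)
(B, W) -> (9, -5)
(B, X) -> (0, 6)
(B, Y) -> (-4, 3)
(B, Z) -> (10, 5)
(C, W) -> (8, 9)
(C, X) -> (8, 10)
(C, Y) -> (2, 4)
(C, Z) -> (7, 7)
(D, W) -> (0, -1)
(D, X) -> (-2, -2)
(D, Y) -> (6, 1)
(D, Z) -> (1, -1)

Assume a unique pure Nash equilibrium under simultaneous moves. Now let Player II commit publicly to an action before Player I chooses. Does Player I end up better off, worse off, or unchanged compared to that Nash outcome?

Backward induction with Player II moving first.
- W: BR = B, leader payoff -5.
- X: BR = A, leader payoff 3.
- Y: BR = D, leader payoff 1.
- Z: BR = B, leader payoff 5.
Maximizing over -5, 3, 1, 5, Player II chooses Z. Subgame-perfect outcome: (B, Z) with payoffs (10, 5).
Now find the simultaneous Nash equilibrium.
Player I's best replies: W→B; X→A; Y→D; Z→B.
Player II's best replies: A→Z; B→X; C→X; D→Y.
Only (D, Y) has each player best-responding; Nash payoffs (6, 1).
Player I earns 10 sequentially versus 6 at the Nash outcome: better off.

better off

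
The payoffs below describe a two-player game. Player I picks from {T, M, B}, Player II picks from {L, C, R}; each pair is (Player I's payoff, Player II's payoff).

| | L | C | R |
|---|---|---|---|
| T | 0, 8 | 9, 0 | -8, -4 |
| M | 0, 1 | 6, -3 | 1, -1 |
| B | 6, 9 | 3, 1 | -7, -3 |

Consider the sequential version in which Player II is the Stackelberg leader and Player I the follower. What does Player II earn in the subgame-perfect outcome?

Player I best-responds to each possible Player II move:
- L: BR = B, leader payoff 9.
- C: BR = T, leader payoff 0.
- R: BR = M, leader payoff -1.
Player II's induced payoffs are 9, 0, -1, so Player II commits to L. Subgame-perfect outcome: (B, L) with payoffs (6, 9).

9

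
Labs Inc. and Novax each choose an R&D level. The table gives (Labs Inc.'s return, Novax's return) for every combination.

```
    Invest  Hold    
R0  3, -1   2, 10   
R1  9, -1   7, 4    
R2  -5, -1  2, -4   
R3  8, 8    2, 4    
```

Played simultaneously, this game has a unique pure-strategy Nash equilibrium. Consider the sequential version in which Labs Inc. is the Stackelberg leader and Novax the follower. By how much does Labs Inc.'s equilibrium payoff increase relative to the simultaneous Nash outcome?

1

Solve by backward induction (Labs Inc. leads).
- R0 → Novax plays Hold (best of -1, 10); Labs Inc. gets 2.
- R1 → Novax plays Hold (best of -1, 4); Labs Inc. gets 7.
- R2 → Novax plays Invest (best of -1, -4); Labs Inc. gets -5.
- R3 → Novax plays Invest (best of 8, 4); Labs Inc. gets 8.
Labs Inc.'s induced payoffs are 2, 7, -5, 8, so Labs Inc. commits to R3. Subgame-perfect outcome: (R3, Invest) with payoffs (8, 8).
For the simultaneous game, intersect best replies.
Labs Inc.'s best replies: Invest→R1; Hold→R1.
Novax's best replies: R0→Hold; R1→Hold; R2→Invest; R3→Invest.
The unique mutual best reply is (R1, Hold), giving (7, 4).
Labs Inc.'s commitment gain: 8 − 7 = 1.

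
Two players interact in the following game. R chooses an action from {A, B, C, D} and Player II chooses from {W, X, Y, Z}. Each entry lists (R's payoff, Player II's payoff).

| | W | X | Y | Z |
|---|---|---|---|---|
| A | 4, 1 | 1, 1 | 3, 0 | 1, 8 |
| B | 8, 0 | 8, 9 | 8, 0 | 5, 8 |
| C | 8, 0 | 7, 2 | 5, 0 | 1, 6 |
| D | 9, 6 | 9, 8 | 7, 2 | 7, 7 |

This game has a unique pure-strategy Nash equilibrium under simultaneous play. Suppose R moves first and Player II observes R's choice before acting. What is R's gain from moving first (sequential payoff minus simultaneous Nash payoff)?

Backward induction with R moving first.
- A: Player II compares 1, 1, 0, 8 and picks Z; R would get 1.
- B: Player II compares 0, 9, 0, 8 and picks X; R would get 8.
- C: Player II compares 0, 2, 0, 6 and picks Z; R would get 1.
- D: Player II compares 6, 8, 2, 7 and picks X; R would get 9.
R's induced payoffs are 1, 8, 1, 9, so R commits to D. Subgame-perfect outcome: (D, X) with payoffs (9, 8).
Now find the simultaneous Nash equilibrium.
R's best replies: W→D; X→D; Y→B; Z→D.
Player II's best replies: A→Z; B→X; C→Z; D→X.
Only (D, X) has each player best-responding; Nash payoffs (9, 8).
R's commitment gain: 9 − 9 = 0.

0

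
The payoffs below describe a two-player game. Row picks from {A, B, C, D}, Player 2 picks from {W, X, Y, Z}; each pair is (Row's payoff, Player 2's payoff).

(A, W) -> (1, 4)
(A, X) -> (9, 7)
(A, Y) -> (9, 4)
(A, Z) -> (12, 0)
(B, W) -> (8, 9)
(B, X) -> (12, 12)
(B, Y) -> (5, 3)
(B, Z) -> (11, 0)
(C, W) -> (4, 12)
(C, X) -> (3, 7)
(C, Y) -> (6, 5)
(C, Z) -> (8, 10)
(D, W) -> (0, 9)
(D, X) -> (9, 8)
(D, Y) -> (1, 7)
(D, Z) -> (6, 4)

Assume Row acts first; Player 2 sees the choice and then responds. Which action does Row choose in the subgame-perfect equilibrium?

Backward induction with Row moving first.
- A: Player 2 compares 4, 7, 4, 0 and picks X; Row would get 9.
- B: Player 2 compares 9, 12, 3, 0 and picks X; Row would get 12.
- C: Player 2 compares 12, 7, 5, 10 and picks W; Row would get 4.
- D: Player 2 compares 9, 8, 7, 4 and picks W; Row would get 0.
Row's induced payoffs are 9, 12, 4, 0, so Row commits to B. Subgame-perfect outcome: (B, X) with payoffs (12, 12).

B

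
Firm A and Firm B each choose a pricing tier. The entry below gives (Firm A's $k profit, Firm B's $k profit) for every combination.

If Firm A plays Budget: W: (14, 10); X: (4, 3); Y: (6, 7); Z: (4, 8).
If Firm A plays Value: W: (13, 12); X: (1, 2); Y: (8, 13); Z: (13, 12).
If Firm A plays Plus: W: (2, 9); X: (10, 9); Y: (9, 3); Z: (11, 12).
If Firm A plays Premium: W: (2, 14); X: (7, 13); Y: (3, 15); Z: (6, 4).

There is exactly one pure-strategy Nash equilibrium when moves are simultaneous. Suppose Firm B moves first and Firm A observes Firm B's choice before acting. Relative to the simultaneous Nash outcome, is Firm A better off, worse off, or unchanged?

worse off

Solve by backward induction (Firm B leads).
- W: BR = Budget, leader payoff 10.
- X: BR = Plus, leader payoff 9.
- Y: BR = Plus, leader payoff 3.
- Z: BR = Value, leader payoff 12.
Firm B's induced payoffs are 10, 9, 3, 12, so Firm B commits to Z. Subgame-perfect outcome: (Value, Z) with payoffs (13, 12).
For the simultaneous game, intersect best replies.
Firm A's best replies: W→Budget; X→Plus; Y→Plus; Z→Value.
Firm B's best replies: Budget→W; Value→Y; Plus→Z; Premium→Y.
Only (Budget, W) has each player best-responding; Nash payoffs (14, 10).
Firm A earns 13 sequentially versus 14 at the Nash outcome: worse off.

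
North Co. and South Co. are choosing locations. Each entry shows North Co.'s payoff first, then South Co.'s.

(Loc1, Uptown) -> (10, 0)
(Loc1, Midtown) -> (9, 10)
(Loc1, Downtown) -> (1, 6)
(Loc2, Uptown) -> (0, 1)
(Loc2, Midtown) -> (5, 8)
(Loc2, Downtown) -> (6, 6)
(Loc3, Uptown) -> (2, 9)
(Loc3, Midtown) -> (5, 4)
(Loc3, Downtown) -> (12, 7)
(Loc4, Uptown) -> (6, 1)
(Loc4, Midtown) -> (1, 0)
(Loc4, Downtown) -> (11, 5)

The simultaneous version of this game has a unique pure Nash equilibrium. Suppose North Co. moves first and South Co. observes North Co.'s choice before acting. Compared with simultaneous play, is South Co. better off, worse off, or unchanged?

South Co. best-responds to each possible North Co. move:
- Loc1: BR = Midtown, leader payoff 9.
- Loc2: BR = Midtown, leader payoff 5.
- Loc3: BR = Uptown, leader payoff 2.
- Loc4: BR = Downtown, leader payoff 11.
North Co.'s induced payoffs are 9, 5, 2, 11, so North Co. commits to Loc4. Subgame-perfect outcome: (Loc4, Downtown) with payoffs (11, 5).
Under simultaneous play:
North Co.'s best replies: Uptown→Loc1; Midtown→Loc1; Downtown→Loc3.
South Co.'s best replies: Loc1→Midtown; Loc2→Midtown; Loc3→Uptown; Loc4→Downtown.
Only (Loc1, Midtown) has each player best-responding; Nash payoffs (9, 10).
South Co. earns 5 sequentially versus 10 at the Nash outcome: worse off.

worse off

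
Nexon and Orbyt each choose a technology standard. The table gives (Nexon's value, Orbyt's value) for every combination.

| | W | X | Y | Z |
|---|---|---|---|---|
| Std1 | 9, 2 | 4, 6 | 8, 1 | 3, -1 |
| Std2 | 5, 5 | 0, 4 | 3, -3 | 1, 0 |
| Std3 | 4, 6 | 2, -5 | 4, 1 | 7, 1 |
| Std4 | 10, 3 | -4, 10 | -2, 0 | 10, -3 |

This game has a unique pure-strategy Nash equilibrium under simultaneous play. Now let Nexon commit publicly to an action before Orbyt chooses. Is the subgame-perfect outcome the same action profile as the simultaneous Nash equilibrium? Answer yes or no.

Backward induction with Nexon moving first.
- Std1 → Orbyt plays X (best of 2, 6, 1, -1); Nexon gets 4.
- Std2 → Orbyt plays W (best of 5, 4, -3, 0); Nexon gets 5.
- Std3 → Orbyt plays W (best of 6, -5, 1, 1); Nexon gets 4.
- Std4 → Orbyt plays X (best of 3, 10, 0, -3); Nexon gets -4.
Among 4, 5, 4, -4, the best is 5 at Std2. Subgame-perfect outcome: (Std2, W) with payoffs (5, 5).
For the simultaneous game, intersect best replies.
Nexon's best replies: W→Std4; X→Std1; Y→Std1; Z→Std4.
Orbyt's best replies: Std1→X; Std2→W; Std3→W; Std4→X.
Only (Std1, X) has each player best-responding; Nash payoffs (4, 6).
Sequential outcome (Std2, W) differs from the Nash profile (Std1, X).

no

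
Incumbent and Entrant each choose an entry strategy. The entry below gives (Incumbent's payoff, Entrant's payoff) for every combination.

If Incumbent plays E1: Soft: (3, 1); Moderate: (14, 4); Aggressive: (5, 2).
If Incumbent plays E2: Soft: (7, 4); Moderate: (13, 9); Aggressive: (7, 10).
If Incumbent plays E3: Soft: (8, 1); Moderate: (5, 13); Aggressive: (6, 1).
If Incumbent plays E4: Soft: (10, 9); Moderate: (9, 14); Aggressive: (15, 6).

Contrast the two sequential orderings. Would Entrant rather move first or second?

first

If Incumbent leads: Entrant's best replies are E1→Moderate, E2→Aggressive, E3→Moderate, E4→Moderate; Incumbent's induced payoffs 14, 7, 5, 9; outcome (E1, Moderate), payoffs (14, 4).
If Entrant leads: Incumbent's best replies are Soft→E4, Moderate→E1, Aggressive→E4; Entrant's induced payoffs 9, 4, 6; outcome (E4, Soft), payoffs (10, 9).
Entrant gets 9 moving first and 4 moving second, so Entrant prefers to move first.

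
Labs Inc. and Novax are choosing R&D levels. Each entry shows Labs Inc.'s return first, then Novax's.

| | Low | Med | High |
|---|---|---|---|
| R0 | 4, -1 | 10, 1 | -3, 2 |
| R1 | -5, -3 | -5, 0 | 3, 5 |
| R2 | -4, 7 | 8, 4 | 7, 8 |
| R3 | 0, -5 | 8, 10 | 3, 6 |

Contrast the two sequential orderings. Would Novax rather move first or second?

second

If Labs Inc. leads: Novax's best replies are R0→High, R1→High, R2→High, R3→Med; Labs Inc.'s induced payoffs -3, 3, 7, 8; outcome (R3, Med), payoffs (8, 10).
If Novax leads: Labs Inc.'s best replies are Low→R0, Med→R0, High→R2; Novax's induced payoffs -1, 1, 8; outcome (R2, High), payoffs (7, 8).
Novax gets 8 moving first and 10 moving second, so Novax prefers to move second.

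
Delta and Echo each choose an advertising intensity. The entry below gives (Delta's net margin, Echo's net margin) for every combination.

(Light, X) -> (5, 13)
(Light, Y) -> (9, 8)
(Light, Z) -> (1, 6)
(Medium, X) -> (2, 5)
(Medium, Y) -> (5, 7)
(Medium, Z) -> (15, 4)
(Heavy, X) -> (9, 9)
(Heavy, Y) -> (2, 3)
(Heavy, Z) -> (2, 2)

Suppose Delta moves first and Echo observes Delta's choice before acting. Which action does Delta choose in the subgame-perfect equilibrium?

Work backward from Echo's decision.
- Light → Echo plays X (best of 13, 8, 6); Delta gets 5.
- Medium → Echo plays Y (best of 5, 7, 4); Delta gets 5.
- Heavy → Echo plays X (best of 9, 3, 2); Delta gets 9.
Maximizing over 5, 5, 9, Delta chooses Heavy. Subgame-perfect outcome: (Heavy, X) with payoffs (9, 9).

Heavy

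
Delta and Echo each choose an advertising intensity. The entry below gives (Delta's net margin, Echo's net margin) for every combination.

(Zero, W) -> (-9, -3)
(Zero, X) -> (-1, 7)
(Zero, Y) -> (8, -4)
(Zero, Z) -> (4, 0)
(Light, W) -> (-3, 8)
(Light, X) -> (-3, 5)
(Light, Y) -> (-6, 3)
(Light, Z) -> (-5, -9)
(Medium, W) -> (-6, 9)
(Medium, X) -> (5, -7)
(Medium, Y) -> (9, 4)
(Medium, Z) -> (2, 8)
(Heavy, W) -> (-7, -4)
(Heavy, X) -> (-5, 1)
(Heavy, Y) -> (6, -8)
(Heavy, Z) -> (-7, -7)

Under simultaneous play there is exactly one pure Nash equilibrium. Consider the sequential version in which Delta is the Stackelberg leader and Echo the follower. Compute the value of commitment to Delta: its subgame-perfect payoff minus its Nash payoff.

2

Backward induction with Delta moving first.
- Zero: BR = X, leader payoff -1.
- Light: BR = W, leader payoff -3.
- Medium: BR = W, leader payoff -6.
- Heavy: BR = X, leader payoff -5.
Maximizing over -1, -3, -6, -5, Delta chooses Zero. Subgame-perfect outcome: (Zero, X) with payoffs (-1, 7).
Under simultaneous play:
Delta's best replies: W→Light; X→Medium; Y→Medium; Z→Zero.
Echo's best replies: Zero→X; Light→W; Medium→W; Heavy→X.
The unique mutual best reply is (Light, W), giving (-3, 8).
Delta's commitment gain: -1 − -3 = 2.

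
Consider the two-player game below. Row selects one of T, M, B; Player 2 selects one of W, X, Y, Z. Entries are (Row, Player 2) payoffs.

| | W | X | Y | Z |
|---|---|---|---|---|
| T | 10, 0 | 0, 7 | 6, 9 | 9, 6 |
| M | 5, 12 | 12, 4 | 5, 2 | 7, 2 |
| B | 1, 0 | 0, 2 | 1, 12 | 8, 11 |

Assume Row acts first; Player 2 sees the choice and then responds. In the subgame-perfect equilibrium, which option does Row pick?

T

Player 2 best-responds to each possible Row move:
- T: BR = Y, leader payoff 6.
- M: BR = W, leader payoff 5.
- B: BR = Y, leader payoff 1.
Maximizing over 6, 5, 1, Row chooses T. Subgame-perfect outcome: (T, Y) with payoffs (6, 9).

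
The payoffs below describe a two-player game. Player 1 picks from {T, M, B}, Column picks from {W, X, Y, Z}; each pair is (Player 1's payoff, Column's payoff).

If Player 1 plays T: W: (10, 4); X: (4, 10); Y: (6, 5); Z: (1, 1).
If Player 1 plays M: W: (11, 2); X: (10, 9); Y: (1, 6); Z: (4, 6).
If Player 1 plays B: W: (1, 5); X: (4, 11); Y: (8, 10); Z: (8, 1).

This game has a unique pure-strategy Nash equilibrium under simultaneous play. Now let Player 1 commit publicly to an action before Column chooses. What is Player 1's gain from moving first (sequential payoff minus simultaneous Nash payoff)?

0

Solve by backward induction (Player 1 leads).
- T: Column compares 4, 10, 5, 1 and picks X; Player 1 would get 4.
- M: Column compares 2, 9, 6, 6 and picks X; Player 1 would get 10.
- B: Column compares 5, 11, 10, 1 and picks X; Player 1 would get 4.
Among 4, 10, 4, the best is 10 at M. Subgame-perfect outcome: (M, X) with payoffs (10, 9).
For the simultaneous game, intersect best replies.
Player 1's best replies: W→M; X→M; Y→B; Z→B.
Column's best replies: T→X; M→X; B→X.
Only (M, X) has each player best-responding; Nash payoffs (10, 9).
Player 1's commitment gain: 10 − 10 = 0.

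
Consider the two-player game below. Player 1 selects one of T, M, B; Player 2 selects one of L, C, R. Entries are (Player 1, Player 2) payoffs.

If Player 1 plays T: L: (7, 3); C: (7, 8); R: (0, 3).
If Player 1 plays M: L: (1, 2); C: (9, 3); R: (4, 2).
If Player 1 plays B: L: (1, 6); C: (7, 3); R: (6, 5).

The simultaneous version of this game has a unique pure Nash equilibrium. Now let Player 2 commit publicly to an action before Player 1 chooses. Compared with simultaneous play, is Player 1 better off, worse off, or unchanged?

Work backward from Player 1's decision.
- L: Player 1 compares 7, 1, 1 and picks T; Player 2 would get 3.
- C: Player 1 compares 7, 9, 7 and picks M; Player 2 would get 3.
- R: Player 1 compares 0, 4, 6 and picks B; Player 2 would get 5.
Among 3, 3, 5, the best is 5 at R. Subgame-perfect outcome: (B, R) with payoffs (6, 5).
Under simultaneous play:
Player 1's best replies: L→T; C→M; R→B.
Player 2's best replies: T→C; M→C; B→L.
Only (M, C) has each player best-responding; Nash payoffs (9, 3).
Player 1 earns 6 sequentially versus 9 at the Nash outcome: worse off.

worse off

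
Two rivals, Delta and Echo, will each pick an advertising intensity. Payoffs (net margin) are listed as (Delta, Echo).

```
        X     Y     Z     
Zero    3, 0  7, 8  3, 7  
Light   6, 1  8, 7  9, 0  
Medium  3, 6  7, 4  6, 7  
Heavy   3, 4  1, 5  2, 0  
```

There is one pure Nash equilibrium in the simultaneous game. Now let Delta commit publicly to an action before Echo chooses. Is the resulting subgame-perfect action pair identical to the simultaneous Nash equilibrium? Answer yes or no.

yes

Solve by backward induction (Delta leads).
- Zero: Echo compares 0, 8, 7 and picks Y; Delta would get 7.
- Light: Echo compares 1, 7, 0 and picks Y; Delta would get 8.
- Medium: Echo compares 6, 4, 7 and picks Z; Delta would get 6.
- Heavy: Echo compares 4, 5, 0 and picks Y; Delta would get 1.
Maximizing over 7, 8, 6, 1, Delta chooses Light. Subgame-perfect outcome: (Light, Y) with payoffs (8, 7).
For the simultaneous game, intersect best replies.
Delta's best replies: X→Light; Y→Light; Z→Light.
Echo's best replies: Zero→Y; Light→Y; Medium→Z; Heavy→Y.
The unique mutual best reply is (Light, Y), giving (8, 7).
Sequential outcome (Light, Y) coincides with the Nash profile (Light, Y).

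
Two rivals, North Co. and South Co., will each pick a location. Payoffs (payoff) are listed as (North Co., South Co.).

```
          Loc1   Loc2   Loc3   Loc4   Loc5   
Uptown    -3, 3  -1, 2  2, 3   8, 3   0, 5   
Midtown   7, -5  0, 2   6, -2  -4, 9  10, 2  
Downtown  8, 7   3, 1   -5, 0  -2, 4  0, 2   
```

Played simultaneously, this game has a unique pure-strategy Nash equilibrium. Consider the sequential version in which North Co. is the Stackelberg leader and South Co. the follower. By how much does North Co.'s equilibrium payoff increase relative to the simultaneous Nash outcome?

Backward induction with North Co. moving first.
- Uptown: South Co. compares 3, 2, 3, 3, 5 and picks Loc5; North Co. would get 0.
- Midtown: South Co. compares -5, 2, -2, 9, 2 and picks Loc4; North Co. would get -4.
- Downtown: South Co. compares 7, 1, 0, 4, 2 and picks Loc1; North Co. would get 8.
Maximizing over 0, -4, 8, North Co. chooses Downtown. Subgame-perfect outcome: (Downtown, Loc1) with payoffs (8, 7).
For the simultaneous game, intersect best replies.
North Co.'s best replies: Loc1→Downtown; Loc2→Downtown; Loc3→Midtown; Loc4→Uptown; Loc5→Midtown.
South Co.'s best replies: Uptown→Loc5; Midtown→Loc4; Downtown→Loc1.
Only (Downtown, Loc1) has each player best-responding; Nash payoffs (8, 7).
North Co.'s commitment gain: 8 − 8 = 0.

0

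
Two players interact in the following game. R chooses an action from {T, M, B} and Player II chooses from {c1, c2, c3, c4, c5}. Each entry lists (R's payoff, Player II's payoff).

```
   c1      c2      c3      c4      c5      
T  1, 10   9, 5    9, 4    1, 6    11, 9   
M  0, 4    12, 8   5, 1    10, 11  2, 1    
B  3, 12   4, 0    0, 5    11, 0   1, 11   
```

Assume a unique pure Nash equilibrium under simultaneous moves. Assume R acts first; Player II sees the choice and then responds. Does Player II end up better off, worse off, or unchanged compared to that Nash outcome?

worse off

Work backward from Player II's decision.
- T: Player II compares 10, 5, 4, 6, 9 and picks c1; R would get 1.
- M: Player II compares 4, 8, 1, 11, 1 and picks c4; R would get 10.
- B: Player II compares 12, 0, 5, 0, 11 and picks c1; R would get 3.
R's induced payoffs are 1, 10, 3, so R commits to M. Subgame-perfect outcome: (M, c4) with payoffs (10, 11).
Under simultaneous play:
R's best replies: c1→B; c2→M; c3→T; c4→B; c5→T.
Player II's best replies: T→c1; M→c4; B→c1.
Only (B, c1) has each player best-responding; Nash payoffs (3, 12).
Player II earns 11 sequentially versus 12 at the Nash outcome: worse off.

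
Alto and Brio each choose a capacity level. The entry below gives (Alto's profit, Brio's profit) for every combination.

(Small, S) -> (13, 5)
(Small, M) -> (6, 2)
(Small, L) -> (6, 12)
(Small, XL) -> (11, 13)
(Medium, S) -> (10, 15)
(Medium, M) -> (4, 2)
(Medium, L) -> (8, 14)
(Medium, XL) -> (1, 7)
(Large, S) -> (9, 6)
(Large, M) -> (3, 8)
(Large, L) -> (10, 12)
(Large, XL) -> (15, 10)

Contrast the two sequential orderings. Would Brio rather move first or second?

If Alto leads: Brio's best replies are Small→XL, Medium→S, Large→L; Alto's induced payoffs 11, 10, 10; outcome (Small, XL), payoffs (11, 13).
If Brio leads: Alto's best replies are S→Small, M→Small, L→Large, XL→Large; Brio's induced payoffs 5, 2, 12, 10; outcome (Large, L), payoffs (10, 12).
Brio gets 12 moving first and 13 moving second, so Brio prefers to move second.

second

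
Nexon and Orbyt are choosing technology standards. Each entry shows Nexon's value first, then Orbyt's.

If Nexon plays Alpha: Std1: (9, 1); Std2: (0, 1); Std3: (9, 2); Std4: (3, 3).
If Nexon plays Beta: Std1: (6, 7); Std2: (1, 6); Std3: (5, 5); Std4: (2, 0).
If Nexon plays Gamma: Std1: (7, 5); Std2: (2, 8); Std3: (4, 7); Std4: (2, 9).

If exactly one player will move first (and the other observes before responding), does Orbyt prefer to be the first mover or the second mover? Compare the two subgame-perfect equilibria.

first

If Nexon leads: Orbyt's best replies are Alpha→Std4, Beta→Std1, Gamma→Std4; Nexon's induced payoffs 3, 6, 2; outcome (Beta, Std1), payoffs (6, 7).
If Orbyt leads: Nexon's best replies are Std1→Alpha, Std2→Gamma, Std3→Alpha, Std4→Alpha; Orbyt's induced payoffs 1, 8, 2, 3; outcome (Gamma, Std2), payoffs (2, 8).
Orbyt gets 8 moving first and 7 moving second, so Orbyt prefers to move first.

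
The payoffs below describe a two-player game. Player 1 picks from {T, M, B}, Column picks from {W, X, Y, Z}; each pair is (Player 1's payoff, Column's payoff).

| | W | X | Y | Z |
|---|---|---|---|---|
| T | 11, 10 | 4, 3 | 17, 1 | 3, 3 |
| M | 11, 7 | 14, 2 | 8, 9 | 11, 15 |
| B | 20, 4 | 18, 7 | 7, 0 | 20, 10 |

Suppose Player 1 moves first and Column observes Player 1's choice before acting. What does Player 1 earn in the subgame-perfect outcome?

20

Backward induction with Player 1 moving first.
- T → Column plays W (best of 10, 3, 1, 3); Player 1 gets 11.
- M → Column plays Z (best of 7, 2, 9, 15); Player 1 gets 11.
- B → Column plays Z (best of 4, 7, 0, 10); Player 1 gets 20.
Among 11, 11, 20, the best is 20 at B. Subgame-perfect outcome: (B, Z) with payoffs (20, 10).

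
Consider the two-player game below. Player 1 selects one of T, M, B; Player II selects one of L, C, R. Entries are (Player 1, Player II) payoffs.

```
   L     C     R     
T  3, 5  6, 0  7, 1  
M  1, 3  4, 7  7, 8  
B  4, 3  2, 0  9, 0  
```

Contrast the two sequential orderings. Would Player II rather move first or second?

If Player 1 leads: Player II's best replies are T→L, M→R, B→L; Player 1's induced payoffs 3, 7, 4; outcome (M, R), payoffs (7, 8).
If Player II leads: Player 1's best replies are L→B, C→T, R→B; Player II's induced payoffs 3, 0, 0; outcome (B, L), payoffs (4, 3).
Player II gets 3 moving first and 8 moving second, so Player II prefers to move second.

second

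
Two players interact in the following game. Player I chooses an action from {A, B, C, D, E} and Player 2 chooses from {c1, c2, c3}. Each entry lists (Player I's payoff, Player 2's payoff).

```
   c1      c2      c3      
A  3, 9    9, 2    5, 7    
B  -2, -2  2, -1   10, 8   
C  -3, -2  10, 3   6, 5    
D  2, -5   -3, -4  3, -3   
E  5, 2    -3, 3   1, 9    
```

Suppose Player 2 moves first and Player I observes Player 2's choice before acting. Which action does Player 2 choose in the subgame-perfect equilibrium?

Work backward from Player I's decision.
- c1: Player I compares 3, -2, -3, 2, 5 and picks E; Player 2 would get 2.
- c2: Player I compares 9, 2, 10, -3, -3 and picks C; Player 2 would get 3.
- c3: Player I compares 5, 10, 6, 3, 1 and picks B; Player 2 would get 8.
Maximizing over 2, 3, 8, Player 2 chooses c3. Subgame-perfect outcome: (B, c3) with payoffs (10, 8).

c3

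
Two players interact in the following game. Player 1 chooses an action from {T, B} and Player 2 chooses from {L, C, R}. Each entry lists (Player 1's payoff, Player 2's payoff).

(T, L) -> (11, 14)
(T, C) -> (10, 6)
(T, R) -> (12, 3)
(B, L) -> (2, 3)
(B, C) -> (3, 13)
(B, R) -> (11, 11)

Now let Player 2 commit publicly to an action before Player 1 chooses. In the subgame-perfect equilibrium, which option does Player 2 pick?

Work backward from Player 1's decision.
- L: BR = T, leader payoff 14.
- C: BR = T, leader payoff 6.
- R: BR = T, leader payoff 3.
Player 2's induced payoffs are 14, 6, 3, so Player 2 commits to L. Subgame-perfect outcome: (T, L) with payoffs (11, 14).

L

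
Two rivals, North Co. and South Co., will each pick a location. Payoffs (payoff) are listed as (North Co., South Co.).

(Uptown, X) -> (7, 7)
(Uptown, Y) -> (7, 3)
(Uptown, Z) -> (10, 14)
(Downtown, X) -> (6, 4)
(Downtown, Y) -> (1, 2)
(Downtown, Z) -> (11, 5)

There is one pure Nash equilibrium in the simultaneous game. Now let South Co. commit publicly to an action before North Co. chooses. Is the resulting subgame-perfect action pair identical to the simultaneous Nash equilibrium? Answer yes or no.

no

North Co. best-responds to each possible South Co. move:
- X: North Co. compares 7, 6 and picks Uptown; South Co. would get 7.
- Y: North Co. compares 7, 1 and picks Uptown; South Co. would get 3.
- Z: North Co. compares 10, 11 and picks Downtown; South Co. would get 5.
Maximizing over 7, 3, 5, South Co. chooses X. Subgame-perfect outcome: (Uptown, X) with payoffs (7, 7).
Now find the simultaneous Nash equilibrium.
North Co.'s best replies: X→Uptown; Y→Uptown; Z→Downtown.
South Co.'s best replies: Uptown→Z; Downtown→Z.
Only (Downtown, Z) has each player best-responding; Nash payoffs (11, 5).
Sequential outcome (Uptown, X) differs from the Nash profile (Downtown, Z).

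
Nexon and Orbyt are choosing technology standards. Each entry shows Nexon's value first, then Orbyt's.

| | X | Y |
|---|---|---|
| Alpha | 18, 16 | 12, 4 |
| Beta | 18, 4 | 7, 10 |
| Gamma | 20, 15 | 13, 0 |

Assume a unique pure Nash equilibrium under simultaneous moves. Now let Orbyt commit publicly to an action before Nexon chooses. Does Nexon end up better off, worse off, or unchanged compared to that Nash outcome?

unchanged

Nexon best-responds to each possible Orbyt move:
- X: Nexon compares 18, 18, 20 and picks Gamma; Orbyt would get 15.
- Y: Nexon compares 12, 7, 13 and picks Gamma; Orbyt would get 0.
Maximizing over 15, 0, Orbyt chooses X. Subgame-perfect outcome: (Gamma, X) with payoffs (20, 15).
For the simultaneous game, intersect best replies.
Nexon's best replies: X→Gamma; Y→Gamma.
Orbyt's best replies: Alpha→X; Beta→Y; Gamma→X.
The unique mutual best reply is (Gamma, X), giving (20, 15).
Nexon earns 20 sequentially versus 20 at the Nash outcome: unchanged.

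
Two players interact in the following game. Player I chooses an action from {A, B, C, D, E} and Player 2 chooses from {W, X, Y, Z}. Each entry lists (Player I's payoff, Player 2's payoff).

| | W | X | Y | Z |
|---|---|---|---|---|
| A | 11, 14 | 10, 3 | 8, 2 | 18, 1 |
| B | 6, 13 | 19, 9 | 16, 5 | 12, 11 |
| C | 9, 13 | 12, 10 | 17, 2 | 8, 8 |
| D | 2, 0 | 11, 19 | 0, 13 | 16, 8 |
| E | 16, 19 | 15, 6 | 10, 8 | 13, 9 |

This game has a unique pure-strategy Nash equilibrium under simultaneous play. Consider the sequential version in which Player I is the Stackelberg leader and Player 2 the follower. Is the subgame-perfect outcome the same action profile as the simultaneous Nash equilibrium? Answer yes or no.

yes

Solve by backward induction (Player I leads).
- A: Player 2 compares 14, 3, 2, 1 and picks W; Player I would get 11.
- B: Player 2 compares 13, 9, 5, 11 and picks W; Player I would get 6.
- C: Player 2 compares 13, 10, 2, 8 and picks W; Player I would get 9.
- D: Player 2 compares 0, 19, 13, 8 and picks X; Player I would get 11.
- E: Player 2 compares 19, 6, 8, 9 and picks W; Player I would get 16.
Player I's induced payoffs are 11, 6, 9, 11, 16, so Player I commits to E. Subgame-perfect outcome: (E, W) with payoffs (16, 19).
Now find the simultaneous Nash equilibrium.
Player I's best replies: W→E; X→B; Y→C; Z→A.
Player 2's best replies: A→W; B→W; C→W; D→X; E→W.
The unique mutual best reply is (E, W), giving (16, 19).
Sequential outcome (E, W) coincides with the Nash profile (E, W).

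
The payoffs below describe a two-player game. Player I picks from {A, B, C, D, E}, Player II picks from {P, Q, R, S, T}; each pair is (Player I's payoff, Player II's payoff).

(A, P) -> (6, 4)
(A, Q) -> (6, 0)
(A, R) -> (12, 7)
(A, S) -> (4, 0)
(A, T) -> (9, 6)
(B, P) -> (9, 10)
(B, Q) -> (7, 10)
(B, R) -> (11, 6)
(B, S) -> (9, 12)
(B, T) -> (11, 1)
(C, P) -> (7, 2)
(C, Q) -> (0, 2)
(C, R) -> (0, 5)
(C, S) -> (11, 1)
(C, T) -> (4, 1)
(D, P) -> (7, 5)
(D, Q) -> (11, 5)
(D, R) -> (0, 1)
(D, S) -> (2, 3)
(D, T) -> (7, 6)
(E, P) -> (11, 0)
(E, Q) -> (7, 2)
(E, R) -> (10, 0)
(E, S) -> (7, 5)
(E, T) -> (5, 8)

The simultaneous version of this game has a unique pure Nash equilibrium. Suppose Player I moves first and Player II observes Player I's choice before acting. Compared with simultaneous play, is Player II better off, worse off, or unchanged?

Backward induction with Player I moving first.
- A → Player II plays R (best of 4, 0, 7, 0, 6); Player I gets 12.
- B → Player II plays S (best of 10, 10, 6, 12, 1); Player I gets 9.
- C → Player II plays R (best of 2, 2, 5, 1, 1); Player I gets 0.
- D → Player II plays T (best of 5, 5, 1, 3, 6); Player I gets 7.
- E → Player II plays T (best of 0, 2, 0, 5, 8); Player I gets 5.
Among 12, 9, 0, 7, 5, the best is 12 at A. Subgame-perfect outcome: (A, R) with payoffs (12, 7).
For the simultaneous game, intersect best replies.
Player I's best replies: P→E; Q→D; R→A; S→C; T→B.
Player II's best replies: A→R; B→S; C→R; D→T; E→T.
The unique mutual best reply is (A, R), giving (12, 7).
Player II earns 7 sequentially versus 7 at the Nash outcome: unchanged.

unchanged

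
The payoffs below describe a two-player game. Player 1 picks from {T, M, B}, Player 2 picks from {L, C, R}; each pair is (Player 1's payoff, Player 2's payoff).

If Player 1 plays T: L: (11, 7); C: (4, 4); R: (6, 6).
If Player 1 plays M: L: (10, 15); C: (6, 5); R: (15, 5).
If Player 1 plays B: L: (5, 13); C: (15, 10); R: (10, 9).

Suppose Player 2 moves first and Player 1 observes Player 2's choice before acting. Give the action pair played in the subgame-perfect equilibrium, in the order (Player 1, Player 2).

Work backward from Player 1's decision.
- L → Player 1 plays T (best of 11, 10, 5); Player 2 gets 7.
- C → Player 1 plays B (best of 4, 6, 15); Player 2 gets 10.
- R → Player 1 plays M (best of 6, 15, 10); Player 2 gets 5.
Maximizing over 7, 10, 5, Player 2 chooses C. Subgame-perfect outcome: (B, C) with payoffs (15, 10).

(B, C)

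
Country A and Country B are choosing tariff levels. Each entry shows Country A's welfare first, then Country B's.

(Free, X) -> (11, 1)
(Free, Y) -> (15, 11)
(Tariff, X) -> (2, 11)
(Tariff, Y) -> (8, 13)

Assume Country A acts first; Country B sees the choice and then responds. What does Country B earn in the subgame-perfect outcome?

Backward induction with Country A moving first.
- Free → Country B plays Y (best of 1, 11); Country A gets 15.
- Tariff → Country B plays Y (best of 11, 13); Country A gets 8.
Maximizing over 15, 8, Country A chooses Free. Subgame-perfect outcome: (Free, Y) with payoffs (15, 11).

11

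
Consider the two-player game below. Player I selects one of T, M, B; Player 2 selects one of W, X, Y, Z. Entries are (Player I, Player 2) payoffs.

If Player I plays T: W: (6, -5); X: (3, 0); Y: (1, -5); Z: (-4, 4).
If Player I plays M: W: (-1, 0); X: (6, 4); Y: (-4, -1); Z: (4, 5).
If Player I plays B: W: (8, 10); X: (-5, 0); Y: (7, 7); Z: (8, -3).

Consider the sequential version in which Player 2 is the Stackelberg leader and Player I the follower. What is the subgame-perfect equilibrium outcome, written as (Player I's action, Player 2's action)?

Backward induction with Player 2 moving first.
- W: Player I compares 6, -1, 8 and picks B; Player 2 would get 10.
- X: Player I compares 3, 6, -5 and picks M; Player 2 would get 4.
- Y: Player I compares 1, -4, 7 and picks B; Player 2 would get 7.
- Z: Player I compares -4, 4, 8 and picks B; Player 2 would get -3.
Maximizing over 10, 4, 7, -3, Player 2 chooses W. Subgame-perfect outcome: (B, W) with payoffs (8, 10).

(B, W)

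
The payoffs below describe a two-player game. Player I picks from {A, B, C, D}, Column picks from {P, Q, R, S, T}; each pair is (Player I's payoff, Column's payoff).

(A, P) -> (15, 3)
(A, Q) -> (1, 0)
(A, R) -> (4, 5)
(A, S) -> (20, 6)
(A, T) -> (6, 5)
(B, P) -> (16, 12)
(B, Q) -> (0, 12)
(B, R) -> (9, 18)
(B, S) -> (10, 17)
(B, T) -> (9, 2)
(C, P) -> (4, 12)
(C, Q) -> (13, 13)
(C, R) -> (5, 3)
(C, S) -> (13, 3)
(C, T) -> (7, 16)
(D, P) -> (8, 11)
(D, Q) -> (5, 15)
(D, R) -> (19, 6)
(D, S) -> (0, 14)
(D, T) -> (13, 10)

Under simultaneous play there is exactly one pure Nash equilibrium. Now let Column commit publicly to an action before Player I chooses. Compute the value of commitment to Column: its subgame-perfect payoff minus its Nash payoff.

Player I best-responds to each possible Column move:
- P: Player I compares 15, 16, 4, 8 and picks B; Column would get 12.
- Q: Player I compares 1, 0, 13, 5 and picks C; Column would get 13.
- R: Player I compares 4, 9, 5, 19 and picks D; Column would get 6.
- S: Player I compares 20, 10, 13, 0 and picks A; Column would get 6.
- T: Player I compares 6, 9, 7, 13 and picks D; Column would get 10.
Maximizing over 12, 13, 6, 6, 10, Column chooses Q. Subgame-perfect outcome: (C, Q) with payoffs (13, 13).
For the simultaneous game, intersect best replies.
Player I's best replies: P→B; Q→C; R→D; S→A; T→D.
Column's best replies: A→S; B→R; C→T; D→Q.
The unique mutual best reply is (A, S), giving (20, 6).
Column's commitment gain: 13 − 6 = 7.

7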